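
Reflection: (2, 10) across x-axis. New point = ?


Reflection rule for x-axis: (x, -y)
(2, 10) -> (2, -10)

(2, -10)


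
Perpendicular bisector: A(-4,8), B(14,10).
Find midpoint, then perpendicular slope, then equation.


Midpoint = (5, 9)
Slope of AB = dy/dx = 2/18 = 0.1111
Perp slope = -dx/dy = -18/2 = -9.0000
b = My - (perp slope)*Mx = 9 + (18*5)/2 = 9 + 45.0000 = 54.0000

y = -9.0000x + 54.0000


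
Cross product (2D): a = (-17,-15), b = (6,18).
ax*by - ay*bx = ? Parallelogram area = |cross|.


cross = -17*18 + 15*6 = -306 + 90 = -216
Parallelogram area = |-216| = 216

cross = -216, parallelogram area = 216


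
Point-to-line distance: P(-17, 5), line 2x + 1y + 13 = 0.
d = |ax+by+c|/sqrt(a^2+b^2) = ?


|2*(-17) + 1*5 + 13| = |-16| = 16
sqrt(4 + 1) = sqrt(5) = 2.2361
d = 16/sqrt(5) = 7.1554

7.1554


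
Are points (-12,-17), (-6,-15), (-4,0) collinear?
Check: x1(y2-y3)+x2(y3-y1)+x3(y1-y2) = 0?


-12*(-15-0) - 6*(0+ 17) - 4*(-17+ 15)
= 180 - 102 + 8 = 86

No, not collinear (determinant = 86)


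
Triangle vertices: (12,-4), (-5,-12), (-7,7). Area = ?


12*(-12-7) = -228
-5*(7+ 4) = -55
-7*(-4+ 12) = -56
sum = -339
Area = |-339|/2 = 169.5000

169.5000 sq units


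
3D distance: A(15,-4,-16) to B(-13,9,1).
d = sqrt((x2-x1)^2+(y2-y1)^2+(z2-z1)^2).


dx=-28, dy=13, dz=17
d = sqrt(784+169+289) = sqrt(1242) = 35.2420

35.2420


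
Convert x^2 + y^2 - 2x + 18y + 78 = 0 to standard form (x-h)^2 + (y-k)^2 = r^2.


h = -D/2 = 2/2 = 1
k = -E/2 = -18/2 = -9
r^2 = h^2 + k^2 - F = 1 + 81 - 78 = 4
r = 2

Center (1, -9), radius = 2


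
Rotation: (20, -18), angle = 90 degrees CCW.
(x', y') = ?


cos(90) = 0, sin(90) = 1
x' = 20*0 + 18*1 = 18
y' = 20*1 - 18*0 = 20

(18, 20)


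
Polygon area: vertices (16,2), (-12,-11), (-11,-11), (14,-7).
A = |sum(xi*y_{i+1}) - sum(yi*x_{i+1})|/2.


sum(xi*y_{i+1}) = 16*(-11) - 12*(-11) - 11*(-7) + 14*2 = 61
sum(yi*x_{i+1}) = 2*(-12) - 11*(-11) - 11*14 - 7*16 = -169
Area = |61 + 169|/2 = 230/2 = 115.0000

115.0000 sq units


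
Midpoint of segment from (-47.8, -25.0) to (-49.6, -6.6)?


Mx = (-47.8 - 49.6)/2 = -97.4/2 = -48.7000
My = (-25.0 - 6.6)/2 = -31.6/2 = -15.8000

(-48.7000, -15.8000)


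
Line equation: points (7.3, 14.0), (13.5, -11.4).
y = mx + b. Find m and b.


m = (-25.4)/(6.2) = -4.0968
b = y1 - m*x1 = 14.0 - (-25.4*7.3)/(6.2) = 14.0 + 29.9065 = 43.9065

y = -4.0968x + 43.9065


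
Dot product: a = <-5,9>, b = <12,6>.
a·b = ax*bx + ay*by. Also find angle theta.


a·b = -5*12 + 9*6 = -60 + 54 = -6
|a| = sqrt(25+81) = 10.2956
|b| = sqrt(144+36) = 13.4164
cos(theta) = -6/(sqrt(106)*sqrt(180)) = -6/sqrt(19080) = -0.043437
theta = arccos(-6/sqrt(19080)) = 92.4896 degrees

a·b = -6, theta = 92.4896 deg


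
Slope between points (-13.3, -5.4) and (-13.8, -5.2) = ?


dy = -5.2 + 5.4 = 0.2
dx = -13.8 + 13.3 = -0.5
m = 0.2/(-0.5) = -0.4000

m = -0.4000


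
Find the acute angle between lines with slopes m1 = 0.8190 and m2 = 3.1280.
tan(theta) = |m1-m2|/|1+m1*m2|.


m1-m2 = -2.309
1+m1*m2 = 3.561832
tan(theta) = |-2.309/3.561832| = 0.648262
theta = arctan(|-2.309/3.561832|) = 32.9538 degrees (acute angle)

32.9538 degrees


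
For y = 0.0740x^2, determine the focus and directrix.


a = 0.0740
1/(4a) = 3.3784
Focus = (0, 3.3784)
Directrix: y = -3.3784

Focus = (0, 3.3784), Directrix: y = -3.3784


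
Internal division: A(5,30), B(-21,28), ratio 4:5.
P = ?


Px = (4*(-21) + 5*5)/9 = -59/9 = -6.5556
Py = (4*28 + 5*30)/9 = 262/9 = 29.1111

P = (-6.5556, 29.1111)


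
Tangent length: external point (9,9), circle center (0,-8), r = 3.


d = sqrt((9-0)^2 + (9+ 8)^2) = sqrt(81+289) = 19.2354
L = sqrt(370.0000 - 9) = sqrt(361.0000) = 19.0000

19.0000


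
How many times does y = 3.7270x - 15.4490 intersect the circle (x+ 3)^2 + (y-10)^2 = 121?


Substitute y = 3.7270x - 15.4490: (x+ 3)^2 + (3.7270x- 15.4490-10)^2 = 121
Expand to Ax^2 + Bx + C = 0, where b-k = -25.449
A = 1+m^2 = 14.890529
B = 2(m(b-k) - h) = 2(3.7270*(-25.449) + 3) = -183.696846
C = h^2 + (b-k)^2 - r^2 = 9 + 647.651601 - 121 = 535.651601
disc = B^2-4AC = 33744.5312 - 31904.5428 = 1839.9884
disc > 0

2 intersection points


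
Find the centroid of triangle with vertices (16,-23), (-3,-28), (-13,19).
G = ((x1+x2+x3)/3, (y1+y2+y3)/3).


Gx = (16- 3- 13)/3 = 0/3 = 0
Gy = (-23- 28+19)/3 = -32/3 = -10.6667

G = (0, -10.6667)


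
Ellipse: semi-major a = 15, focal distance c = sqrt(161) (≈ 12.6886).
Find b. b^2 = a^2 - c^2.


b^2 = 15^2 - (sqrt(161))^2 = 225 - 161 = 64
b = sqrt(64) = 8

b = 8


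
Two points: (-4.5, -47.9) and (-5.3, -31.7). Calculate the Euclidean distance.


dx = -5.3 + 4.5 = -0.8
dy = -31.7 + 47.9 = 16.2
d = sqrt(0.64 + 262.44) = sqrt(263.08) = 16.2197

16.2197


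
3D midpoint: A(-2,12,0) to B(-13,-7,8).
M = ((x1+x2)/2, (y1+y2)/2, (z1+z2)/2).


Mx = (-2- 13)/2 = -7.5000
My = (12- 7)/2 = 2.5000
Mz = (0+8)/2 = 4.0000

M = (-7.5000, 2.5000, 4.0000)


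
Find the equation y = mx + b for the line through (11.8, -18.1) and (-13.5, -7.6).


m = (10.5)/(-25.3) = -0.4150
b = y1 - m*x1 = -18.1 - (10.5*11.8)/(-25.3) = -18.1 + 4.8972 = -13.2028

y = -0.4150x - 13.2028


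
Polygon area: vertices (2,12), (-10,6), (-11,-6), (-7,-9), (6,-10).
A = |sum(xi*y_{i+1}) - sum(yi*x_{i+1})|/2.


sum(xi*y_{i+1}) = 2*6 - 10*(-6) - 11*(-9) - 7*(-10) + 6*12 = 313
sum(yi*x_{i+1}) = 12*(-10) + 6*(-11) - 6*(-7) - 9*6 - 10*2 = -218
Area = |313 + 218|/2 = 531/2 = 265.5000

265.5000 sq units


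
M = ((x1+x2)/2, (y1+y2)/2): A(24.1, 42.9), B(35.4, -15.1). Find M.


Mx = (24.1 + 35.4)/2 = 59.5/2 = 29.7500
My = (42.9 - 15.1)/2 = 27.8/2 = 13.9000

(29.7500, 13.9000)


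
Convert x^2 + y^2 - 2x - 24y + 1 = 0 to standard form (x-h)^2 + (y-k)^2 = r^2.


h = -D/2 = 2/2 = 1
k = -E/2 = 24/2 = 12
r^2 = h^2 + k^2 - F = 1 + 144 - 1 = 144
r = 12

Center (1, 12), radius = 12


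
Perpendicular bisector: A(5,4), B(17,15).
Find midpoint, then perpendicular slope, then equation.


Midpoint = (11, 9.5)
Slope of AB = dy/dx = 11/12 = 0.9167
Perp slope = -dx/dy = -12/11 = -1.0909
b = My - (perp slope)*Mx = 9.5 + (12*11)/11 = 9.5 + 12.0000 = 21.5000

y = -1.0909x + 21.5000


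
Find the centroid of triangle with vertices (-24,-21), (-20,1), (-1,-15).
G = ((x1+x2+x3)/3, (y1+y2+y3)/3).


Gx = (-24- 20- 1)/3 = -45/3 = -15.0000
Gy = (-21+1- 15)/3 = -35/3 = -11.6667

G = (-15.0000, -11.6667)


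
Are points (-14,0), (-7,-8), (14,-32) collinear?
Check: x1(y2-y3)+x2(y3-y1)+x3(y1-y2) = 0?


-14*(-8+ 32) - 7*(-32-0) + 14*(0+ 8)
= -336 + 224 + 112 = 0

Yes, collinear (determinant = 0)


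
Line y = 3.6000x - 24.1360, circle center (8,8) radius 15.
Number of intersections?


Substitute y = 3.6000x - 24.1360: (x-8)^2 + (3.6000x- 24.1360-8)^2 = 225
Expand to Ax^2 + Bx + C = 0, where b-k = -32.136
A = 1+m^2 = 13.96
B = 2(m(b-k) - h) = 2(3.6000*(-32.136) - 8) = -247.3792
C = h^2 + (b-k)^2 - r^2 = 64 + 1032.722496 - 225 = 871.722496
disc = B^2-4AC = 61196.4686 - 48676.9842 = 12519.4844
disc > 0

2 intersection points


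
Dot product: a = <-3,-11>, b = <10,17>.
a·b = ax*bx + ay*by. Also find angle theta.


a·b = -3*10 - 11*17 = -30 - 187 = -217
|a| = sqrt(9+121) = 11.4018
|b| = sqrt(100+289) = 19.7231
cos(theta) = -217/(sqrt(130)*sqrt(389)) = -217/sqrt(50570) = -0.964969
theta = arccos(-217/sqrt(50570)) = 164.7896 degrees

a·b = -217, theta = 164.7896 deg


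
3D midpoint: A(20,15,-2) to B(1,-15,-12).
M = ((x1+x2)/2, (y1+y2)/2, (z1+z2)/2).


Mx = (20+1)/2 = 10.5000
My = (15- 15)/2 = 0
Mz = (-2- 12)/2 = -7.0000

M = (10.5000, 0, -7.0000)


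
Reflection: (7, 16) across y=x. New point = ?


Reflection rule for y=x: (y, x)
(7, 16) -> (16, 7)

(16, 7)


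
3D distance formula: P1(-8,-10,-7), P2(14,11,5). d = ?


dx=22, dy=21, dz=12
d = sqrt(484+441+144) = sqrt(1069) = 32.6956

32.6956


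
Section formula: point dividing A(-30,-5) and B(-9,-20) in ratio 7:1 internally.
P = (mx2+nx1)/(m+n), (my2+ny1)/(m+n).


Px = (7*(-9) + 1*(-30))/8 = -93/8 = -11.6250
Py = (7*(-20) + 1*(-5))/8 = -145/8 = -18.1250

P = (-11.6250, -18.1250)


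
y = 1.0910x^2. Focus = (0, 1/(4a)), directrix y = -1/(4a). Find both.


a = 1.0910
1/(4a) = 0.2291
Focus = (0, 0.2291)
Directrix: y = -0.2291

Focus = (0, 0.2291), Directrix: y = -0.2291


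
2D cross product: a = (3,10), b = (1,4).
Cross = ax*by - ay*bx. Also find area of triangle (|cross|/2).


cross = 3*4 - 10*1 = 12 - 10 = 2
Triangle area = |2|/2 = 2/2 = 1.0000

cross = 2, triangle area = 1.0000


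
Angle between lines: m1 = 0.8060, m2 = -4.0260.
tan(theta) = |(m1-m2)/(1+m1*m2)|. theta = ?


m1-m2 = 4.832
1+m1*m2 = -2.244956
tan(theta) = |4.832/(-2.244956)| = 2.152381
theta = arctan(|4.832/(-2.244956)|) = 65.0803 degrees (acute angle)

65.0803 degrees


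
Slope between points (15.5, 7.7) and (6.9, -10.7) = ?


dy = -10.7 - 7.7 = -18.4
dx = 6.9 - 15.5 = -8.6
m = -18.4/(-8.6) = 2.1395

m = 2.1395


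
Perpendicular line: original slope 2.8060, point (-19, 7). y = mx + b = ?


Perpendicular slope = -1/m1 = -1/2.8060 = -0.3564
b2 = y0 - m2*x0 = 7 - 19/2.8060 = 7 - 6.7712 = 0.2288

y = -0.3564x + 0.2288


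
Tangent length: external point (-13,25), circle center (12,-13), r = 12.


d = sqrt((-13-12)^2 + (25+ 13)^2) = sqrt(625+1444) = 45.4863
L = sqrt(2069.0000 - 144) = sqrt(1925.0000) = 43.8748

43.8748


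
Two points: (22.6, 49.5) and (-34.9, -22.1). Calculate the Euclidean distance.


dx = -34.9 - 22.6 = -57.5
dy = -22.1 - 49.5 = -71.6
d = sqrt(3306.25 + 5126.56) = sqrt(8432.81) = 91.8303

91.8303


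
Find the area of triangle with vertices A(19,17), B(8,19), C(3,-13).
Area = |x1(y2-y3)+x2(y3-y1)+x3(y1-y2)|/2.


19*(19+ 13) = 608
8*(-13-17) = -240
3*(17-19) = -6
sum = 362
Area = |362|/2 = 181.0000

181.0000 sq units


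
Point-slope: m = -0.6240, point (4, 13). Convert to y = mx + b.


y - 13 = -0.6240(x - 4)
y = -0.6240x + 13 + 0.6240*4
y = -0.6240x + 15.4960

y = -0.6240x + 15.4960


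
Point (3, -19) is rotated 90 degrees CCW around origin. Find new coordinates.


cos(90) = 0, sin(90) = 1
x' = 3*0 + 19*1 = 19
y' = 3*1 - 19*0 = 3

(19, 3)


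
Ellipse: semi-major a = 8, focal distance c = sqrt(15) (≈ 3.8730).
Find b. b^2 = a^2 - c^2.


b^2 = 8^2 - (sqrt(15))^2 = 64 - 15 = 49
b = sqrt(49) = 7

b = 7


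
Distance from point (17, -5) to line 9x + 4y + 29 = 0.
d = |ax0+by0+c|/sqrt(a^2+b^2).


|9*17 + 4*(-5) + 29| = |162| = 162
sqrt(81 + 16) = sqrt(97) = 9.8489
d = 162/sqrt(97) = 16.4486

16.4486


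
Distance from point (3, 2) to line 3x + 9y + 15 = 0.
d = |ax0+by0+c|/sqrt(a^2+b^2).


|3*3 + 9*2 + 15| = |42| = 42
sqrt(9 + 81) = sqrt(90) = 9.4868
d = 42/sqrt(90) = 4.4272

4.4272


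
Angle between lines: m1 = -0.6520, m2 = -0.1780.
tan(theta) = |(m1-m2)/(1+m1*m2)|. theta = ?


m1-m2 = -0.474
1+m1*m2 = 1.116056
tan(theta) = |-0.474/1.116056| = 0.424710
theta = arctan(|-0.474/1.116056|) = 23.0114 degrees (acute angle)

23.0114 degrees


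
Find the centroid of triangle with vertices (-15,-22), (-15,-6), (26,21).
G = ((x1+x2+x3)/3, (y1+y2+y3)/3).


Gx = (-15- 15+26)/3 = -4/3 = -1.3333
Gy = (-22- 6+21)/3 = -7/3 = -2.3333

G = (-1.3333, -2.3333)


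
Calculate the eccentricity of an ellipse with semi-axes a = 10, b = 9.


c = sqrt(100-81) = sqrt(19) = 4.3589
e = c/a = sqrt(19)/10 = 0.4359

e = 0.4359


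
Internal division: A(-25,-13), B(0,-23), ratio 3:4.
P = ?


Px = (3*0 + 4*(-25))/7 = -100/7 = -14.2857
Py = (3*(-23) + 4*(-13))/7 = -121/7 = -17.2857

P = (-14.2857, -17.2857)


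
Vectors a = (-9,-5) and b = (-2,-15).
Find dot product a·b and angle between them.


a·b = -9*(-2) - 5*(-15) = 18 + 75 = 93
|a| = sqrt(81+25) = 10.2956
|b| = sqrt(4+225) = 15.1327
cos(theta) = 93/(sqrt(106)*sqrt(229)) = 93/sqrt(24274) = 0.596915
theta = arccos(93/sqrt(24274)) = 53.3508 degrees

a·b = 93, theta = 53.3508 deg


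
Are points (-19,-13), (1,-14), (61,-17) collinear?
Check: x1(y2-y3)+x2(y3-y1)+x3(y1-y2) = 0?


-19*(-14+ 17) + 1*(-17+ 13) + 61*(-13+ 14)
= -57 - 4 + 61 = 0

Yes, collinear (determinant = 0)


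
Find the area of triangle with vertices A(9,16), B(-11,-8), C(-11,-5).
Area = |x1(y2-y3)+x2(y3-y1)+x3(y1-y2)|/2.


9*(-8+ 5) = -27
-11*(-5-16) = 231
-11*(16+ 8) = -264
sum = -60
Area = |-60|/2 = 30.0000

30.0000 sq units


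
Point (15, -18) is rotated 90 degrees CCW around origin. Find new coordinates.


cos(90) = 0, sin(90) = 1
x' = 15*0 + 18*1 = 18
y' = 15*1 - 18*0 = 15

(18, 15)


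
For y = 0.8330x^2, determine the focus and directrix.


a = 0.8330
1/(4a) = 0.3001
Focus = (0, 0.3001)
Directrix: y = -0.3001

Focus = (0, 0.3001), Directrix: y = -0.3001


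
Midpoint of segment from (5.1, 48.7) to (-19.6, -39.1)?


Mx = (5.1 - 19.6)/2 = -14.5/2 = -7.2500
My = (48.7 - 39.1)/2 = 9.6/2 = 4.8000

(-7.2500, 4.8000)


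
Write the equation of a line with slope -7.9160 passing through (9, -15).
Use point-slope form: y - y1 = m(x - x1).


y + 15 = -7.9160(x - 9)
y = -7.9160x - 15 + 7.9160*9
y = -7.9160x + 56.2440

y = -7.9160x + 56.2440


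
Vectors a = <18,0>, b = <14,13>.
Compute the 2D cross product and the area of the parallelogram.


cross = 18*13 - 0*14 = 234 - 0 = 234
Parallelogram area = |234| = 234

cross = 234, parallelogram area = 234


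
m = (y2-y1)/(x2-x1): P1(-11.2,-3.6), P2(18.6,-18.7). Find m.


dy = -18.7 + 3.6 = -15.1
dx = 18.6 + 11.2 = 29.8
m = -15.1/29.8 = -0.5067

m = -0.5067


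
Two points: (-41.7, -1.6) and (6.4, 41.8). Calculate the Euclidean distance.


dx = 6.4 + 41.7 = 48.1
dy = 41.8 + 1.6 = 43.4
d = sqrt(2313.61 + 1883.56) = sqrt(4197.17) = 64.7856

64.7856


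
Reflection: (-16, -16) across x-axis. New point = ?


Reflection rule for x-axis: (x, -y)
(-16, -16) -> (-16, 16)

(-16, 16)


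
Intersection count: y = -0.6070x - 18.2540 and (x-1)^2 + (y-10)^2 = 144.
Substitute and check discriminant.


Substitute y = -0.6070x - 18.2540: (x-1)^2 + (-0.6070x- 18.2540-10)^2 = 144
Expand to Ax^2 + Bx + C = 0, where b-k = -28.254
A = 1+m^2 = 1.368449
B = 2(m(b-k) - h) = 2(-0.6070*(-28.254) - 1) = 32.300356
C = h^2 + (b-k)^2 - r^2 = 1 + 798.288516 - 144 = 655.288516
disc = B^2-4AC = 1043.3130 - 3586.9157 = -2543.6027
disc < 0

0 intersection points


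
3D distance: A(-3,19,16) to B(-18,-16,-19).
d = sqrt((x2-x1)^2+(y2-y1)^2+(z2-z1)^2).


dx=-15, dy=-35, dz=-35
d = sqrt(225+1225+1225) = sqrt(2675) = 51.7204

51.7204


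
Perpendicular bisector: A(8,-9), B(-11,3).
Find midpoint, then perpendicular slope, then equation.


Midpoint = (-1.5, -3)
Slope of AB = dy/dx = 12/(-19) = -0.6316
Perp slope = -dx/dy = 19/12 = 1.5833
b = My - (perp slope)*Mx = -3 + (-19*(-1.5))/12 = -3 + 2.3750 = -0.6250

y = 1.5833x - 0.6250


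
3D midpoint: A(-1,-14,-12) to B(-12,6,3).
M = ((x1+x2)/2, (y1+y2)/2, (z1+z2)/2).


Mx = (-1- 12)/2 = -6.5000
My = (-14+6)/2 = -4.0000
Mz = (-12+3)/2 = -4.5000

M = (-6.5000, -4.0000, -4.5000)


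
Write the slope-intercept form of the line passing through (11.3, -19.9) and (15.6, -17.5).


m = (2.4)/(4.3) = 0.5581
b = y1 - m*x1 = -19.9 - (2.4*11.3)/(4.3) = -19.9 - 6.3070 = -26.2070

y = 0.5581x - 26.2070


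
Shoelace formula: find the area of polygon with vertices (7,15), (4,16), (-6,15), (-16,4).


sum(xi*y_{i+1}) = 7*16 + 4*15 - 6*4 - 16*15 = -92
sum(yi*x_{i+1}) = 15*4 + 16*(-6) + 15*(-16) + 4*7 = -248
Area = |-92 + 248|/2 = 156/2 = 78.0000

78.0000 sq units


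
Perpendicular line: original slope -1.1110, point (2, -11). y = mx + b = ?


Perpendicular slope = -1/m1 = -1/(-1.1110) = 0.9001
b2 = y0 - m2*x0 = -11 + 2/(-1.1110) = -11 - 1.8002 = -12.8002

y = 0.9001x - 12.8002


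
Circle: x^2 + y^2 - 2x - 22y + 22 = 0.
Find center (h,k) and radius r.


h = -D/2 = 2/2 = 1
k = -E/2 = 22/2 = 11
r^2 = h^2 + k^2 - F = 1 + 121 - 22 = 100
r = 10

Center (1, 11), radius = 10


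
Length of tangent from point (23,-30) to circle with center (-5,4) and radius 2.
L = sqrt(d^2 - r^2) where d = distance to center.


d = sqrt((23+ 5)^2 + (-30-4)^2) = sqrt(784+1156) = 44.0454
L = sqrt(1940.0000 - 4) = sqrt(1936.0000) = 44.0000

44.0000


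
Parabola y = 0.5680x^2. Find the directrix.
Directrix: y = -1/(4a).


a = 0.5680
1/(4a) = 0.4401
directrix: y = -0.4401 = -0.4401

y = -0.4401


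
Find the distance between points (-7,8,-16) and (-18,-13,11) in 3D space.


dx=-11, dy=-21, dz=27
d = sqrt(121+441+729) = sqrt(1291) = 35.9305

35.9305


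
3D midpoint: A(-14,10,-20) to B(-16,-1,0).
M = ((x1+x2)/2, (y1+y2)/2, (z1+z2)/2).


Mx = (-14- 16)/2 = -15.0000
My = (10- 1)/2 = 4.5000
Mz = (-20+0)/2 = -10.0000

M = (-15.0000, 4.5000, -10.0000)


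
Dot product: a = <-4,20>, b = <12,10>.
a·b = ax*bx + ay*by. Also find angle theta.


a·b = -4*12 + 20*10 = -48 + 200 = 152
|a| = sqrt(16+400) = 20.3961
|b| = sqrt(144+100) = 15.6205
cos(theta) = 152/(sqrt(416)*sqrt(244)) = 152/sqrt(101504) = 0.477092
theta = arccos(152/sqrt(101504)) = 61.5044 degrees

a·b = 152, theta = 61.5044 deg


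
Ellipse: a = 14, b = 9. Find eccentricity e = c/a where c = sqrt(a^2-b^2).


c = sqrt(196-81) = sqrt(115) = 10.7238
e = c/a = sqrt(115)/14 = 0.7660

e = 0.7660


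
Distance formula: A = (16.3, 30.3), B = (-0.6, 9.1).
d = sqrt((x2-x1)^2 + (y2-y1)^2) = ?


dx = -0.6 - 16.3 = -16.9
dy = 9.1 - 30.3 = -21.2
d = sqrt(285.61 + 449.44) = sqrt(735.05) = 27.1118

27.1118


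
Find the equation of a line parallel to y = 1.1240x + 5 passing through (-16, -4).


Parallel lines have equal slopes.
m2 = 1.1240
b2 = -4 - 1.1240*(-16) = 13.9840

y = 1.1240x + 13.9840


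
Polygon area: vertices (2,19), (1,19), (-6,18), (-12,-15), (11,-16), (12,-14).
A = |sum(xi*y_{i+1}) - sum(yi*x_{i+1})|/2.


sum(xi*y_{i+1}) = 2*19 + 1*18 - 6*(-15) - 12*(-16) + 11*(-14) + 12*19 = 412
sum(yi*x_{i+1}) = 19*1 + 19*(-6) + 18*(-12) - 15*11 - 16*12 - 14*2 = -696
Area = |412 + 696|/2 = 1108/2 = 554.0000

554.0000 sq units


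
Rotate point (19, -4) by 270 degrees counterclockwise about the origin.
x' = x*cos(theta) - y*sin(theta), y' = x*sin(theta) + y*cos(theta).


cos(270) = 0, sin(270) = -1
x' = 19*0 + 4*(-1) = -4
y' = 19*(-1) - 4*0 = -19

(-4, -19)


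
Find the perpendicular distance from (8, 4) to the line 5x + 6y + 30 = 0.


|5*8 + 6*4 + 30| = |94| = 94
sqrt(25 + 36) = sqrt(61) = 7.8102
d = 94/sqrt(61) = 12.0355

12.0355


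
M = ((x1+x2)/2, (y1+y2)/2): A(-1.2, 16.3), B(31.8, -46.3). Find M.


Mx = (-1.2 + 31.8)/2 = 30.6/2 = 15.3000
My = (16.3 - 46.3)/2 = -30/2 = -15.0000

(15.3000, -15.0000)


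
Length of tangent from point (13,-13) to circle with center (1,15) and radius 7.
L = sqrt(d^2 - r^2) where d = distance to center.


d = sqrt((13-1)^2 + (-13-15)^2) = sqrt(144+784) = 30.4631
L = sqrt(928.0000 - 49) = sqrt(879.0000) = 29.6479

29.6479


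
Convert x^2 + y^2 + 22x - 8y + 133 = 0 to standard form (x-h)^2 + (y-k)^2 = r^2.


h = -D/2 = -22/2 = -11
k = -E/2 = 8/2 = 4
r^2 = h^2 + k^2 - F = 121 + 16 - 133 = 4
r = 2

Center (-11, 4), radius = 2


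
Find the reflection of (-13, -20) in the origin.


Reflection rule for origin: (-x, -y)
(-13, -20) -> (13, 20)

(13, 20)


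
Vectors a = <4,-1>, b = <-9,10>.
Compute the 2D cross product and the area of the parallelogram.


cross = 4*10 + 1*(-9) = 40 - 9 = 31
Parallelogram area = |31| = 31

cross = 31, parallelogram area = 31


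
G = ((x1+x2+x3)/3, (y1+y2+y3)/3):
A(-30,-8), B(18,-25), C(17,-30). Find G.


Gx = (-30+18+17)/3 = 5/3 = 1.6667
Gy = (-8- 25- 30)/3 = -63/3 = -21.0000

G = (1.6667, -21.0000)


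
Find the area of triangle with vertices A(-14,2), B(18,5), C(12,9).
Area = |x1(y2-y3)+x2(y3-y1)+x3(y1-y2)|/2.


-14*(5-9) = 56
18*(9-2) = 126
12*(2-5) = -36
sum = 146
Area = |146|/2 = 73.0000

73.0000 sq units


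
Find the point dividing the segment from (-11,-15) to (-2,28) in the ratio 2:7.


Px = (2*(-2) + 7*(-11))/9 = -81/9 = -9.0000
Py = (2*28 + 7*(-15))/9 = -49/9 = -5.4444

P = (-9.0000, -5.4444)


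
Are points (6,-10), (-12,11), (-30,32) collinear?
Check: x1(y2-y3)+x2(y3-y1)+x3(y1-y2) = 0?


6*(11-32) - 12*(32+ 10) - 30*(-10-11)
= -126 - 504 + 630 = 0

Yes, collinear (determinant = 0)


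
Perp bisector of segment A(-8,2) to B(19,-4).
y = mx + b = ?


Midpoint = (5.5, -1)
Slope of AB = dy/dx = -6/27 = -0.2222
Perp slope = -dx/dy = 27/6 = 4.5000
b = My - (perp slope)*Mx = -1 + (27*5.5)/(-6) = -1 - 24.7500 = -25.7500

y = 4.5000x - 25.7500


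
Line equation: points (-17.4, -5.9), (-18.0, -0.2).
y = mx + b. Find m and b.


m = (5.7)/(-0.6) = -9.5000
b = y1 - m*x1 = -5.9 - (5.7*(-17.4))/(-0.6) = -5.9 - 165.3000 = -171.2000

y = -9.5000x - 171.2000


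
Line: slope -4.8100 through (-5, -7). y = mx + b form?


y + 7 = -4.8100(x + 5)
y = -4.8100x - 7 + 4.8100*(-5)
y = -4.8100x - 31.0500

y = -4.8100x - 31.0500


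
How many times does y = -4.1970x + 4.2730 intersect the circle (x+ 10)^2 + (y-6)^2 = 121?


Substitute y = -4.1970x + 4.2730: (x+ 10)^2 + (-4.1970x+4.2730-6)^2 = 121
Expand to Ax^2 + Bx + C = 0, where b-k = -1.727
A = 1+m^2 = 18.614809
B = 2(m(b-k) - h) = 2(-4.1970*(-1.727) + 10) = 34.496438
C = h^2 + (b-k)^2 - r^2 = 100 + 2.982529 - 121 = -18.017471
disc = B^2-4AC = 1190.0042 + 1341.5671 = 2531.5713
disc > 0

2 intersection points


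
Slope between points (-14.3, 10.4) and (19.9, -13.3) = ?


dy = -13.3 - 10.4 = -23.7
dx = 19.9 + 14.3 = 34.2
m = -23.7/34.2 = -0.6930

m = -0.6930


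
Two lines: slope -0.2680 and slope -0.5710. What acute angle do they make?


m1-m2 = 0.303
1+m1*m2 = 1.153028
tan(theta) = |0.303/1.153028| = 0.262786
theta = arctan(|0.303/1.153028|) = 14.7237 degrees (acute angle)

14.7237 degrees


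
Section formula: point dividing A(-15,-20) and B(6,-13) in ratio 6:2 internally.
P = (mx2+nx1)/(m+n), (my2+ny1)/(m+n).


Px = (6*6 + 2*(-15))/8 = 6/8 = 0.7500
Py = (6*(-13) + 2*(-20))/8 = -118/8 = -14.7500

P = (0.7500, -14.7500)


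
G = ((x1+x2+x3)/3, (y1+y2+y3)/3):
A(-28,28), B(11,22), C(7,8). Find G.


Gx = (-28+11+7)/3 = -10/3 = -3.3333
Gy = (28+22+8)/3 = 58/3 = 19.3333

G = (-3.3333, 19.3333)


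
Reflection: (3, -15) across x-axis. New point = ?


Reflection rule for x-axis: (x, -y)
(3, -15) -> (3, 15)

(3, 15)


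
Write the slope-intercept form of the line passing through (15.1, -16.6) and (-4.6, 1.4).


m = (18.0)/(-19.7) = -0.9137
b = y1 - m*x1 = -16.6 - (18.0*15.1)/(-19.7) = -16.6 + 13.7970 = -2.8030

y = -0.9137x - 2.8030


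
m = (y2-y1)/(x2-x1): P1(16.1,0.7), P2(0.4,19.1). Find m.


dy = 19.1 - 0.7 = 18.4
dx = 0.4 - 16.1 = -15.7
m = 18.4/(-15.7) = -1.1720

m = -1.1720


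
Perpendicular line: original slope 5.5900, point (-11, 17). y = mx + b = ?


Perpendicular slope = -1/m1 = -1/5.5900 = -0.1789
b2 = y0 - m2*x0 = 17 - 11/5.5900 = 17 - 1.9678 = 15.0322

y = -0.1789x + 15.0322


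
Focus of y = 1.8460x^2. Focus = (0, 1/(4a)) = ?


a = 1.8460
4a = 7.3840
focus = (0, 1/7.3840) = (0, 0.1354)

Focus = (0, 0.1354)


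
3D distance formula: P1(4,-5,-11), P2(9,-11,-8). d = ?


dx=5, dy=-6, dz=3
d = sqrt(25+36+9) = sqrt(70) = 8.3666

8.3666


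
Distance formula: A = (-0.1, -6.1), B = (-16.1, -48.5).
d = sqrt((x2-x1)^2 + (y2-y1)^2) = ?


dx = -16.1 + 0.1 = -16.0
dy = -48.5 + 6.1 = -42.4
d = sqrt(256.0 + 1797.76) = sqrt(2053.76) = 45.3184

45.3184


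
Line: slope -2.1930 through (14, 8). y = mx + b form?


y - 8 = -2.1930(x - 14)
y = -2.1930x + 8 + 2.1930*14
y = -2.1930x + 38.7020

y = -2.1930x + 38.7020


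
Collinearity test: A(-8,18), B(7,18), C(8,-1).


-8*(18+ 1) + 7*(-1-18) + 8*(18-18)
= -152 - 133 + 0 = -285

No, not collinear (determinant = -285)


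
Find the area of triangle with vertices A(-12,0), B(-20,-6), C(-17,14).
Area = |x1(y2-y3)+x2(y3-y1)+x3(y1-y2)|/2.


-12*(-6-14) = 240
-20*(14-0) = -280
-17*(0+ 6) = -102
sum = -142
Area = |-142|/2 = 71.0000

71.0000 sq units


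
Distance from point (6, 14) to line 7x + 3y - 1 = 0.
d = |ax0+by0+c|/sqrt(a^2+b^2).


|7*6 + 3*14 - 1| = |83| = 83
sqrt(49 + 9) = sqrt(58) = 7.6158
d = 83/sqrt(58) = 10.8984

10.8984


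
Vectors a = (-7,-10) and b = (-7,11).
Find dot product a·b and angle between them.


a·b = -7*(-7) - 10*11 = 49 - 110 = -61
|a| = sqrt(49+100) = 12.2066
|b| = sqrt(49+121) = 13.0384
cos(theta) = -61/(sqrt(149)*sqrt(170)) = -61/sqrt(25330) = -0.383277
theta = arccos(-61/sqrt(25330)) = 112.5368 degrees

a·b = -61, theta = 112.5368 deg


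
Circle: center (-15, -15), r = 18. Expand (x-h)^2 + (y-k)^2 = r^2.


(x+ 15)^2 + (y+ 15)^2 = 18^2
D = -2h = 30, E = -2k = 30
F = h^2+k^2-r^2 = 225+225-324 = 126

x^2 + y^2 + 30x + 30y + 126 = 0


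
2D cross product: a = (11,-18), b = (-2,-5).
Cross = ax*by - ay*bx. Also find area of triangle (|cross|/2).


cross = 11*(-5) + 18*(-2) = -55 - 36 = -91
Triangle area = |-91|/2 = 91/2 = 45.5000

cross = -91, triangle area = 45.5000


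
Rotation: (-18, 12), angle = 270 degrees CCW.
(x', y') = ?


cos(270) = 0, sin(270) = -1
x' = -18*0 - 12*(-1) = 12
y' = -18*(-1) + 12*0 = 18

(12, 18)


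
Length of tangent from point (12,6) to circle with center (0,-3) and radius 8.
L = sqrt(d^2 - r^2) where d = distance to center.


d = sqrt((12-0)^2 + (6+ 3)^2) = sqrt(144+81) = 15.0000
L = sqrt(225.0000 - 64) = sqrt(161.0000) = 12.6886

12.6886


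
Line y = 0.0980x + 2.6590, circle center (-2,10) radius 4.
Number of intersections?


Substitute y = 0.0980x + 2.6590: (x+ 2)^2 + (0.0980x+2.6590-10)^2 = 16
Expand to Ax^2 + Bx + C = 0, where b-k = -7.341
A = 1+m^2 = 1.009604
B = 2(m(b-k) - h) = 2(0.0980*(-7.341) + 2) = 2.561164
C = h^2 + (b-k)^2 - r^2 = 4 + 53.890281 - 16 = 41.890281
disc = B^2-4AC = 6.5596 - 169.1704 = -162.6108
disc < 0

0 intersection points


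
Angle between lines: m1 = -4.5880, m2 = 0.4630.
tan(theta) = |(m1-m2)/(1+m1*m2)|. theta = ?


m1-m2 = -5.051
1+m1*m2 = -1.124244
tan(theta) = |-5.051/(-1.124244)| = 4.492797
theta = arctan(|-5.051/(-1.124244)|) = 77.4517 degrees (acute angle)

77.4517 degrees


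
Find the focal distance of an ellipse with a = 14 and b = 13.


c^2 = 14^2 - 13^2 = 196 - 169 = 27
c = sqrt(27) = 5.1962

c = 5.1962


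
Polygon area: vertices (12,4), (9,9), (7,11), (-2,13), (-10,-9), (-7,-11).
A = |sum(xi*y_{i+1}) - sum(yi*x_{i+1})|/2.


sum(xi*y_{i+1}) = 12*9 + 9*11 + 7*13 - 2*(-9) - 10*(-11) - 7*4 = 398
sum(yi*x_{i+1}) = 4*9 + 9*7 + 11*(-2) + 13*(-10) - 9*(-7) - 11*12 = -122
Area = |398 + 122|/2 = 520/2 = 260.0000

260.0000 sq units


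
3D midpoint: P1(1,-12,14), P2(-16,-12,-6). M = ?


Mx = (1- 16)/2 = -7.5000
My = (-12- 12)/2 = -12.0000
Mz = (14- 6)/2 = 4.0000

M = (-7.5000, -12.0000, 4.0000)


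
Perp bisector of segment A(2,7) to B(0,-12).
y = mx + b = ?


Midpoint = (1, -2.5)
Slope of AB = dy/dx = -19/(-2) = 9.5000
Perp slope = -dx/dy = -2/19 = -0.1053
b = My - (perp slope)*Mx = -2.5 + (-2*1)/(-19) = -2.5 + 0.1053 = -2.3947

y = -0.1053x - 2.3947


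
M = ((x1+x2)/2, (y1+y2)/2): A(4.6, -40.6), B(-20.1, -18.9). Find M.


Mx = (4.6 - 20.1)/2 = -15.5/2 = -7.7500
My = (-40.6 - 18.9)/2 = -59.5/2 = -29.7500

(-7.7500, -29.7500)


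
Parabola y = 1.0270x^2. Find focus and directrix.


a = 1.0270
1/(4a) = 0.2434
Focus = (0, 0.2434)
Directrix: y = -0.2434

Focus = (0, 0.2434), Directrix: y = -0.2434


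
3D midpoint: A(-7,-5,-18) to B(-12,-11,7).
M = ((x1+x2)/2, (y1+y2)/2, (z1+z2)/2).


Mx = (-7- 12)/2 = -9.5000
My = (-5- 11)/2 = -8.0000
Mz = (-18+7)/2 = -5.5000

M = (-9.5000, -8.0000, -5.5000)


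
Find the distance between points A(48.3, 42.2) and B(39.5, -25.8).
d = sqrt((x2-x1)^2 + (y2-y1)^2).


dx = 39.5 - 48.3 = -8.8
dy = -25.8 - 42.2 = -68.0
d = sqrt(77.44 + 4624.0) = sqrt(4701.44) = 68.5670

68.5670


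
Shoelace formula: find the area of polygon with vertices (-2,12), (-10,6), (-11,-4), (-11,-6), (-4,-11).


sum(xi*y_{i+1}) = -2*6 - 10*(-4) - 11*(-6) - 11*(-11) - 4*12 = 167
sum(yi*x_{i+1}) = 12*(-10) + 6*(-11) - 4*(-11) - 6*(-4) - 11*(-2) = -96
Area = |167 + 96|/2 = 263/2 = 131.5000

131.5000 sq units


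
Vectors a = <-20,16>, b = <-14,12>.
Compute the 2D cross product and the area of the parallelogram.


cross = -20*12 - 16*(-14) = -240 + 224 = -16
Parallelogram area = |-16| = 16

cross = -16, parallelogram area = 16


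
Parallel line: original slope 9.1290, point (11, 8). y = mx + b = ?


Parallel lines have equal slopes.
m2 = 9.1290
b2 = 8 - 9.1290*11 = -92.4190

y = 9.1290x - 92.4190


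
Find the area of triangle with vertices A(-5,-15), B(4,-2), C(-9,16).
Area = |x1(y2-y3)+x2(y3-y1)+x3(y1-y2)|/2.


-5*(-2-16) = 90
4*(16+ 15) = 124
-9*(-15+ 2) = 117
sum = 331
Area = |331|/2 = 165.5000

165.5000 sq units


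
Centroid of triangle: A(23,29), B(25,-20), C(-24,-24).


Gx = (23+25- 24)/3 = 24/3 = 8.0000
Gy = (29- 20- 24)/3 = -15/3 = -5.0000

G = (8.0000, -5.0000)


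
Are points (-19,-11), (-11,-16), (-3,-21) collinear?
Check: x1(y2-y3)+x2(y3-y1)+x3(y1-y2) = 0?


-19*(-16+ 21) - 11*(-21+ 11) - 3*(-11+ 16)
= -95 + 110 - 15 = 0

Yes, collinear (determinant = 0)


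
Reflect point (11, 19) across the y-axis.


Reflection rule for y-axis: (-x, y)
(11, 19) -> (-11, 19)

(-11, 19)


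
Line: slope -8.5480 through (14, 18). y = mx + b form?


y - 18 = -8.5480(x - 14)
y = -8.5480x + 18 + 8.5480*14
y = -8.5480x + 137.6720

y = -8.5480x + 137.6720


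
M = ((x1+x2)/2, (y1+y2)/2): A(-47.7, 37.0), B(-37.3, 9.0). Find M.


Mx = (-47.7 - 37.3)/2 = -85.0/2 = -42.5000
My = (37.0 + 9.0)/2 = 46.0/2 = 23.0000

(-42.5000, 23.0000)


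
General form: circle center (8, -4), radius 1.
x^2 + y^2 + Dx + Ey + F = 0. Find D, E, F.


(x-8)^2 + (y+ 4)^2 = 1^2
D = -2h = -16, E = -2k = 8
F = h^2+k^2-r^2 = 64+16-1 = 79

D = -16, E = 8, F = 79


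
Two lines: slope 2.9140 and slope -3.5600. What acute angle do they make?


m1-m2 = 6.474
1+m1*m2 = -9.37384
tan(theta) = |6.474/(-9.37384)| = 0.690645
theta = arctan(|6.474/(-9.37384)|) = 34.6307 degrees (acute angle)

34.6307 degrees


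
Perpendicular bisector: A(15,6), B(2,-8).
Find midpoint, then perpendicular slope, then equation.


Midpoint = (8.5, -1)
Slope of AB = dy/dx = -14/(-13) = 1.0769
Perp slope = -dx/dy = -13/14 = -0.9286
b = My - (perp slope)*Mx = -1 + (-13*8.5)/(-14) = -1 + 7.8929 = 6.8929

y = -0.9286x + 6.8929


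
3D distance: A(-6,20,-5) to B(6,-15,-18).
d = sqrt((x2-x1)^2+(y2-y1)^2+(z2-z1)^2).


dx=12, dy=-35, dz=-13
d = sqrt(144+1225+169) = sqrt(1538) = 39.2173

39.2173


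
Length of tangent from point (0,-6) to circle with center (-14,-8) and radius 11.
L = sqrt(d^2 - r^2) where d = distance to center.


d = sqrt((0+ 14)^2 + (-6+ 8)^2) = sqrt(196+4) = 14.1421
L = sqrt(200.0000 - 121) = sqrt(79.0000) = 8.8882

8.8882


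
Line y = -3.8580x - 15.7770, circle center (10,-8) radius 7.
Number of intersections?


Substitute y = -3.8580x - 15.7770: (x-10)^2 + (-3.8580x- 15.7770+ 8)^2 = 49
Expand to Ax^2 + Bx + C = 0, where b-k = -7.777
A = 1+m^2 = 15.884164
B = 2(m(b-k) - h) = 2(-3.8580*(-7.777) - 10) = 40.007332
C = h^2 + (b-k)^2 - r^2 = 100 + 60.481729 - 49 = 111.481729
disc = B^2-4AC = 1600.5866 - 7083.1763 = -5482.5897
disc < 0

0 intersection points


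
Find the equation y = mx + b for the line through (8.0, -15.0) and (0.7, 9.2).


m = (24.2)/(-7.3) = -3.3151
b = y1 - m*x1 = -15.0 - (24.2*8.0)/(-7.3) = -15.0 + 26.5205 = 11.5205

y = -3.3151x + 11.5205


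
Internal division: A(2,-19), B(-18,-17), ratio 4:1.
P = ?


Px = (4*(-18) + 1*2)/5 = -70/5 = -14.0000
Py = (4*(-17) + 1*(-19))/5 = -87/5 = -17.4000

P = (-14.0000, -17.4000)


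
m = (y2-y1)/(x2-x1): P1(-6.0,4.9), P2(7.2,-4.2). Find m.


dy = -4.2 - 4.9 = -9.1
dx = 7.2 + 6.0 = 13.2
m = -9.1/13.2 = -0.6894

m = -0.6894


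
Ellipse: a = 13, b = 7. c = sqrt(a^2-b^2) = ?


c^2 = 13^2 - 7^2 = 169 - 49 = 120
c = sqrt(120) = 10.9545

c = 10.9545


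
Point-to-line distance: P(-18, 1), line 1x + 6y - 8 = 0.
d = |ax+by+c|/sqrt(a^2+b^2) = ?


|1*(-18) + 6*1 - 8| = |-20| = 20
sqrt(1 + 36) = sqrt(37) = 6.0828
d = 20/sqrt(37) = 3.2880

3.2880


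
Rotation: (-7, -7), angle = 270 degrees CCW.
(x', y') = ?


cos(270) = 0, sin(270) = -1
x' = -7*0 + 7*(-1) = -7
y' = -7*(-1) - 7*0 = 7

(-7, 7)


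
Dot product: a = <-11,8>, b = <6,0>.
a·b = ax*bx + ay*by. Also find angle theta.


a·b = -11*6 + 8*0 = -66 + 0 = -66
|a| = sqrt(121+64) = 13.6015
|b| = sqrt(36+0) = 6.0000
cos(theta) = -66/(sqrt(185)*sqrt(36)) = -66/sqrt(6660) = -0.808736
theta = arccos(-66/sqrt(6660)) = 143.9726 degrees

a·b = -66, theta = 143.9726 deg


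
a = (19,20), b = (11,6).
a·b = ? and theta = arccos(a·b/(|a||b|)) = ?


a·b = 19*11 + 20*6 = 209 + 120 = 329
|a| = sqrt(361+400) = 27.5862
|b| = sqrt(121+36) = 12.5300
cos(theta) = 329/(sqrt(761)*sqrt(157)) = 329/sqrt(119477) = 0.951818
theta = arccos(329/sqrt(119477)) = 17.8583 degrees

a·b = 329, theta = 17.8583 deg


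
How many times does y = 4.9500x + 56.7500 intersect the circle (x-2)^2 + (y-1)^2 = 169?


Substitute y = 4.9500x + 56.7500: (x-2)^2 + (4.9500x+56.7500-1)^2 = 169
Expand to Ax^2 + Bx + C = 0, where b-k = 55.75
A = 1+m^2 = 25.5025
B = 2(m(b-k) - h) = 2(4.9500*55.75 - 2) = 547.925
C = h^2 + (b-k)^2 - r^2 = 4 + 3108.0625 - 169 = 2943.0625
disc = B^2-4AC = 300221.8056 - 300221.8056 = 0
disc = 0

1 intersection point (tangent)


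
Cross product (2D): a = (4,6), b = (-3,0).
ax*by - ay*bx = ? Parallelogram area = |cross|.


cross = 4*0 - 6*(-3) = 0 + 18 = 18
Parallelogram area = |18| = 18

cross = 18, parallelogram area = 18


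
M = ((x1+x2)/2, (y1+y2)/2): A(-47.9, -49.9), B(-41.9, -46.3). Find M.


Mx = (-47.9 - 41.9)/2 = -89.8/2 = -44.9000
My = (-49.9 - 46.3)/2 = -96.2/2 = -48.1000

(-44.9000, -48.1000)


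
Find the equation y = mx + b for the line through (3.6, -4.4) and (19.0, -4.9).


m = (-0.5)/(15.4) = -0.0325
b = y1 - m*x1 = -4.4 - (-0.5*3.6)/(15.4) = -4.4 + 0.1169 = -4.2831

y = -0.0325x - 4.2831


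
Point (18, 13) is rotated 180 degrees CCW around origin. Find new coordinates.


cos(180) = -1, sin(180) = 0
x' = 18*(-1) - 13*0 = -18
y' = 18*0 + 13*(-1) = -13

(-18, -13)


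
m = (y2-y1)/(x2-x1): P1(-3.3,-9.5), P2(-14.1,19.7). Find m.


dy = 19.7 + 9.5 = 29.2
dx = -14.1 + 3.3 = -10.8
m = 29.2/(-10.8) = -2.7037

m = -2.7037


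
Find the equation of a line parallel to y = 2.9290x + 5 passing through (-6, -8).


Parallel lines have equal slopes.
m2 = 2.9290
b2 = -8 - 2.9290*(-6) = 9.5740

y = 2.9290x + 9.5740


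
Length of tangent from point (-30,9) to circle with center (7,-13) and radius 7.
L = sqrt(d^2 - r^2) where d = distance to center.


d = sqrt((-30-7)^2 + (9+ 13)^2) = sqrt(1369+484) = 43.0465
L = sqrt(1853.0000 - 49) = sqrt(1804.0000) = 42.4735

42.4735


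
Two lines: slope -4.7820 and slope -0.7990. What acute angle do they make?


m1-m2 = -3.983
1+m1*m2 = 4.820818
tan(theta) = |-3.983/4.820818| = 0.826208
theta = arctan(|-3.983/4.820818|) = 39.5638 degrees (acute angle)

39.5638 degrees


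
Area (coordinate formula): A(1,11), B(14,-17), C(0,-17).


1*(-17+ 17) = 0
14*(-17-11) = -392
0*(11+ 17) = 0
sum = -392
Area = |-392|/2 = 196.0000

196.0000 sq units


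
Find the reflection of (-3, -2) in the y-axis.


Reflection rule for y-axis: (-x, y)
(-3, -2) -> (3, -2)

(3, -2)


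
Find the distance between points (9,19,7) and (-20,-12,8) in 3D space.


dx=-29, dy=-31, dz=1
d = sqrt(841+961+1) = sqrt(1803) = 42.4617

42.4617


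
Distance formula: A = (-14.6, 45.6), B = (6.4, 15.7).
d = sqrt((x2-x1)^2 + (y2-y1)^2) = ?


dx = 6.4 + 14.6 = 21.0
dy = 15.7 - 45.6 = -29.9
d = sqrt(441.0 + 894.01) = sqrt(1335.01) = 36.5378

36.5378


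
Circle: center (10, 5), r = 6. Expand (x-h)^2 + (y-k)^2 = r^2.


(x-10)^2 + (y-5)^2 = 6^2
D = -2h = -20, E = -2k = -10
F = h^2+k^2-r^2 = 100+25-36 = 89

x^2 + y^2 - 20x - 10y + 89 = 0


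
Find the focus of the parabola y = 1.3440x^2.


a = 1.3440
4a = 5.3760
focus = (0, 1/5.3760) = (0, 0.1860)

Focus = (0, 0.1860)


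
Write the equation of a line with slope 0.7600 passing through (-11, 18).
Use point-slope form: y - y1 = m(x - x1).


y - 18 = 0.7600(x + 11)
y = 0.7600x + 18 - 0.7600*(-11)
y = 0.7600x + 26.3600

y = 0.7600x + 26.3600


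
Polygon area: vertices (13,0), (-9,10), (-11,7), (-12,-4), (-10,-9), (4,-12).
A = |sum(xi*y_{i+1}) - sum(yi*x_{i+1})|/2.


sum(xi*y_{i+1}) = 13*10 - 9*7 - 11*(-4) - 12*(-9) - 10*(-12) + 4*0 = 339
sum(yi*x_{i+1}) = 0*(-9) + 10*(-11) + 7*(-12) - 4*(-10) - 9*4 - 12*13 = -346
Area = |339 + 346|/2 = 685/2 = 342.5000

342.5000 sq units


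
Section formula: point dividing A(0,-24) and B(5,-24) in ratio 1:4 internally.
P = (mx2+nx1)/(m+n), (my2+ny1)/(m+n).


Px = (1*5 + 4*0)/5 = 5/5 = 1.0000
Py = (1*(-24) + 4*(-24))/5 = -120/5 = -24.0000

P = (1.0000, -24.0000)


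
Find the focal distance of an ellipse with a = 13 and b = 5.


c^2 = 13^2 - 5^2 = 169 - 25 = 144
c = sqrt(144) = 12.0000

c = 12.0000


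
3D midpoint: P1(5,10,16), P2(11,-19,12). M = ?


Mx = (5+11)/2 = 8.0000
My = (10- 19)/2 = -4.5000
Mz = (16+12)/2 = 14.0000

M = (8.0000, -4.5000, 14.0000)


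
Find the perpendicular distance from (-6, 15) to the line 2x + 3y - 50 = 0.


|2*(-6) + 3*15 - 50| = |-17| = 17
sqrt(4 + 9) = sqrt(13) = 3.6056
d = 17/sqrt(13) = 4.7150

4.7150


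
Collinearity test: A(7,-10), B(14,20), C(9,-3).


7*(20+ 3) + 14*(-3+ 10) + 9*(-10-20)
= 161 + 98 - 270 = -11

No, not collinear (determinant = -11)


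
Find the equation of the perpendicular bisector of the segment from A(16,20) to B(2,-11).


Midpoint = (9, 4.5)
Slope of AB = dy/dx = -31/(-14) = 2.2143
Perp slope = -dx/dy = -14/31 = -0.4516
b = My - (perp slope)*Mx = 4.5 + (-14*9)/(-31) = 4.5 + 4.0645 = 8.5645

y = -0.4516x + 8.5645


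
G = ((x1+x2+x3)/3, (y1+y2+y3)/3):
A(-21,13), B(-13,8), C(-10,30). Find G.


Gx = (-21- 13- 10)/3 = -44/3 = -14.6667
Gy = (13+8+30)/3 = 51/3 = 17.0000

G = (-14.6667, 17.0000)


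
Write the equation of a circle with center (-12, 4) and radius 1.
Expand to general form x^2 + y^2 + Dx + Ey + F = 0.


(x+ 12)^2 + (y-4)^2 = 1^2
D = -2h = 24, E = -2k = -8
F = h^2+k^2-r^2 = 144+16-1 = 159

x^2 + y^2 + 24x - 8y + 159 = 0


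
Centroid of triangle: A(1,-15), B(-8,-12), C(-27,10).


Gx = (1- 8- 27)/3 = -34/3 = -11.3333
Gy = (-15- 12+10)/3 = -17/3 = -5.6667

G = (-11.3333, -5.6667)


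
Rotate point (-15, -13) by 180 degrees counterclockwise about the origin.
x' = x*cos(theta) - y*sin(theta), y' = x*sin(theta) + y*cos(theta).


cos(180) = -1, sin(180) = 0
x' = -15*(-1) + 13*0 = 15
y' = -15*0 - 13*(-1) = 13

(15, 13)


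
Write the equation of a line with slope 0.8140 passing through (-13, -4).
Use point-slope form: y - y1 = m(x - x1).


y + 4 = 0.8140(x + 13)
y = 0.8140x - 4 - 0.8140*(-13)
y = 0.8140x + 6.5820

y = 0.8140x + 6.5820


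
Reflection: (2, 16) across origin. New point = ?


Reflection rule for origin: (-x, -y)
(2, 16) -> (-2, -16)

(-2, -16)


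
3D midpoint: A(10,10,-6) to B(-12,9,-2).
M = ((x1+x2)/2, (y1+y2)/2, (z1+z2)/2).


Mx = (10- 12)/2 = -1.0000
My = (10+9)/2 = 9.5000
Mz = (-6- 2)/2 = -4.0000

M = (-1.0000, 9.5000, -4.0000)


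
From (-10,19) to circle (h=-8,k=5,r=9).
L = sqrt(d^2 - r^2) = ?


d = sqrt((-10+ 8)^2 + (19-5)^2) = sqrt(4+196) = 14.1421
L = sqrt(200.0000 - 81) = sqrt(119.0000) = 10.9087

10.9087


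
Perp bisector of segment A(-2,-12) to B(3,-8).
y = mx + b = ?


Midpoint = (0.5, -10)
Slope of AB = dy/dx = 4/5 = 0.8000
Perp slope = -dx/dy = -5/4 = -1.2500
b = My - (perp slope)*Mx = -10 + (5*0.5)/4 = -10 + 0.6250 = -9.3750

y = -1.2500x - 9.3750


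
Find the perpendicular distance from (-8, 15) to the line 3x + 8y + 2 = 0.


|3*(-8) + 8*15 + 2| = |98| = 98
sqrt(9 + 64) = sqrt(73) = 8.5440
d = 98/sqrt(73) = 11.4700

11.4700
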